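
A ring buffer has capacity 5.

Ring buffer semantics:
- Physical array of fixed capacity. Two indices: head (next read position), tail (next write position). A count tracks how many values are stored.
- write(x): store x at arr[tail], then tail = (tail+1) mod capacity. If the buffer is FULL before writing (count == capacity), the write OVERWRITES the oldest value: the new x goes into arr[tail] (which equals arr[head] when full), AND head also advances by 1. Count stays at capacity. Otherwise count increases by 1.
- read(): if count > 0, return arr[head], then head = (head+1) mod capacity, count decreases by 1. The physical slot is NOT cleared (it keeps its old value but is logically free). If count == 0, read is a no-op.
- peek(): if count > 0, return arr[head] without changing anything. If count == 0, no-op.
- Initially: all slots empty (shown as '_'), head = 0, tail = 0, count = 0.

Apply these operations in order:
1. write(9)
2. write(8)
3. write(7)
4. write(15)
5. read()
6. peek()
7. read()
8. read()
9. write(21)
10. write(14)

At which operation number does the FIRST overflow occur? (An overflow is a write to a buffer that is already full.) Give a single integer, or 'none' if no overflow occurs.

Answer: none

Derivation:
After op 1 (write(9)): arr=[9 _ _ _ _] head=0 tail=1 count=1
After op 2 (write(8)): arr=[9 8 _ _ _] head=0 tail=2 count=2
After op 3 (write(7)): arr=[9 8 7 _ _] head=0 tail=3 count=3
After op 4 (write(15)): arr=[9 8 7 15 _] head=0 tail=4 count=4
After op 5 (read()): arr=[9 8 7 15 _] head=1 tail=4 count=3
After op 6 (peek()): arr=[9 8 7 15 _] head=1 tail=4 count=3
After op 7 (read()): arr=[9 8 7 15 _] head=2 tail=4 count=2
After op 8 (read()): arr=[9 8 7 15 _] head=3 tail=4 count=1
After op 9 (write(21)): arr=[9 8 7 15 21] head=3 tail=0 count=2
After op 10 (write(14)): arr=[14 8 7 15 21] head=3 tail=1 count=3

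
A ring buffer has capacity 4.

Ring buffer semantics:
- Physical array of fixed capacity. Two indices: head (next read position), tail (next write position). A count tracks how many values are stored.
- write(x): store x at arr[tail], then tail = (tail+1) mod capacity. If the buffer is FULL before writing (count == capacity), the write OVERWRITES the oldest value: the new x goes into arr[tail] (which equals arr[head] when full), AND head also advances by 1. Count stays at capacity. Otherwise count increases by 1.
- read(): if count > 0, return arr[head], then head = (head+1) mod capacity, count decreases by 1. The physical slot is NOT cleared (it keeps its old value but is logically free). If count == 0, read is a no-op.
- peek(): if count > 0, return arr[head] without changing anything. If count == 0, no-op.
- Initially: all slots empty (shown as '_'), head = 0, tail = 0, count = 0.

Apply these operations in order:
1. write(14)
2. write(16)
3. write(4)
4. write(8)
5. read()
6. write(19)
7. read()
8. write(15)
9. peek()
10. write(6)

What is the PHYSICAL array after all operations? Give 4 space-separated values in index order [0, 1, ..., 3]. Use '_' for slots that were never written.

After op 1 (write(14)): arr=[14 _ _ _] head=0 tail=1 count=1
After op 2 (write(16)): arr=[14 16 _ _] head=0 tail=2 count=2
After op 3 (write(4)): arr=[14 16 4 _] head=0 tail=3 count=3
After op 4 (write(8)): arr=[14 16 4 8] head=0 tail=0 count=4
After op 5 (read()): arr=[14 16 4 8] head=1 tail=0 count=3
After op 6 (write(19)): arr=[19 16 4 8] head=1 tail=1 count=4
After op 7 (read()): arr=[19 16 4 8] head=2 tail=1 count=3
After op 8 (write(15)): arr=[19 15 4 8] head=2 tail=2 count=4
After op 9 (peek()): arr=[19 15 4 8] head=2 tail=2 count=4
After op 10 (write(6)): arr=[19 15 6 8] head=3 tail=3 count=4

Answer: 19 15 6 8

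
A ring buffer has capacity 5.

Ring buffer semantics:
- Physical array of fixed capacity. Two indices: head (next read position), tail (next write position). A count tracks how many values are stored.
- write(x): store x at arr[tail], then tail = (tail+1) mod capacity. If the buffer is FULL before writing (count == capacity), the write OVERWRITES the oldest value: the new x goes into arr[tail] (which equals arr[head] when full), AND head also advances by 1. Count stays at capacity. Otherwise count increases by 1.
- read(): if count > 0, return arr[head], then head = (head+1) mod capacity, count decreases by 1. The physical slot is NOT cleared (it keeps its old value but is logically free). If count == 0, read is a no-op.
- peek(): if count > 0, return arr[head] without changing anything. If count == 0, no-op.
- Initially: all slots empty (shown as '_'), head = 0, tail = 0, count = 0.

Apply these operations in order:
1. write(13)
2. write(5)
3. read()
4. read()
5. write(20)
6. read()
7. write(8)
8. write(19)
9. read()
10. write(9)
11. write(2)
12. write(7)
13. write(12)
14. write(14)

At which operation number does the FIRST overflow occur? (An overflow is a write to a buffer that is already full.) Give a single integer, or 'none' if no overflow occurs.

Answer: 14

Derivation:
After op 1 (write(13)): arr=[13 _ _ _ _] head=0 tail=1 count=1
After op 2 (write(5)): arr=[13 5 _ _ _] head=0 tail=2 count=2
After op 3 (read()): arr=[13 5 _ _ _] head=1 tail=2 count=1
After op 4 (read()): arr=[13 5 _ _ _] head=2 tail=2 count=0
After op 5 (write(20)): arr=[13 5 20 _ _] head=2 tail=3 count=1
After op 6 (read()): arr=[13 5 20 _ _] head=3 tail=3 count=0
After op 7 (write(8)): arr=[13 5 20 8 _] head=3 tail=4 count=1
After op 8 (write(19)): arr=[13 5 20 8 19] head=3 tail=0 count=2
After op 9 (read()): arr=[13 5 20 8 19] head=4 tail=0 count=1
After op 10 (write(9)): arr=[9 5 20 8 19] head=4 tail=1 count=2
After op 11 (write(2)): arr=[9 2 20 8 19] head=4 tail=2 count=3
After op 12 (write(7)): arr=[9 2 7 8 19] head=4 tail=3 count=4
After op 13 (write(12)): arr=[9 2 7 12 19] head=4 tail=4 count=5
After op 14 (write(14)): arr=[9 2 7 12 14] head=0 tail=0 count=5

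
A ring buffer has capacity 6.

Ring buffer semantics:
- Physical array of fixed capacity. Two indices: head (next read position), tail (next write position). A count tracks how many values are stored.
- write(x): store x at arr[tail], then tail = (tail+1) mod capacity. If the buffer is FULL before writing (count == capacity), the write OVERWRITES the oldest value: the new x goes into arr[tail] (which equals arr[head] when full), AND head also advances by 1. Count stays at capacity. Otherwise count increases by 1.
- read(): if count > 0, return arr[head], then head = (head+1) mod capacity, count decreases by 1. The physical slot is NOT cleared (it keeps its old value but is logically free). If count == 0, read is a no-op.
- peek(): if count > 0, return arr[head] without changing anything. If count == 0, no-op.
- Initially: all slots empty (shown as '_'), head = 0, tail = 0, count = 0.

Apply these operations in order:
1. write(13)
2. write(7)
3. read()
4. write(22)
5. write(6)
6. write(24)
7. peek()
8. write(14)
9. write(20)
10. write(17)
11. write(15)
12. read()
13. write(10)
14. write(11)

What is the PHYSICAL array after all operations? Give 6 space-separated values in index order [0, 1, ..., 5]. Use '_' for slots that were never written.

After op 1 (write(13)): arr=[13 _ _ _ _ _] head=0 tail=1 count=1
After op 2 (write(7)): arr=[13 7 _ _ _ _] head=0 tail=2 count=2
After op 3 (read()): arr=[13 7 _ _ _ _] head=1 tail=2 count=1
After op 4 (write(22)): arr=[13 7 22 _ _ _] head=1 tail=3 count=2
After op 5 (write(6)): arr=[13 7 22 6 _ _] head=1 tail=4 count=3
After op 6 (write(24)): arr=[13 7 22 6 24 _] head=1 tail=5 count=4
After op 7 (peek()): arr=[13 7 22 6 24 _] head=1 tail=5 count=4
After op 8 (write(14)): arr=[13 7 22 6 24 14] head=1 tail=0 count=5
After op 9 (write(20)): arr=[20 7 22 6 24 14] head=1 tail=1 count=6
After op 10 (write(17)): arr=[20 17 22 6 24 14] head=2 tail=2 count=6
After op 11 (write(15)): arr=[20 17 15 6 24 14] head=3 tail=3 count=6
After op 12 (read()): arr=[20 17 15 6 24 14] head=4 tail=3 count=5
After op 13 (write(10)): arr=[20 17 15 10 24 14] head=4 tail=4 count=6
After op 14 (write(11)): arr=[20 17 15 10 11 14] head=5 tail=5 count=6

Answer: 20 17 15 10 11 14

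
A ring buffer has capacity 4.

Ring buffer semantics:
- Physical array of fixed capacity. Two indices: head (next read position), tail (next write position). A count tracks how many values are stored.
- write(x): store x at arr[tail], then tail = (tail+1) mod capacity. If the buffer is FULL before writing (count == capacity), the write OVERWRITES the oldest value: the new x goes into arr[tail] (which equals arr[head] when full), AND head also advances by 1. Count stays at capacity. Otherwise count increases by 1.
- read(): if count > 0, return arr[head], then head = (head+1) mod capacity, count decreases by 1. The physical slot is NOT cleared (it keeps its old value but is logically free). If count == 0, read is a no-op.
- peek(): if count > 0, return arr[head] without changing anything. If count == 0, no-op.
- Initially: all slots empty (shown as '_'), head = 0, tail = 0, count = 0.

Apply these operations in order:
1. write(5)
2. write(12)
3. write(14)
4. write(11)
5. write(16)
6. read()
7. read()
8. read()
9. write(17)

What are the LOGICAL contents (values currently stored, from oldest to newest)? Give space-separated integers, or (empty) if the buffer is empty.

Answer: 16 17

Derivation:
After op 1 (write(5)): arr=[5 _ _ _] head=0 tail=1 count=1
After op 2 (write(12)): arr=[5 12 _ _] head=0 tail=2 count=2
After op 3 (write(14)): arr=[5 12 14 _] head=0 tail=3 count=3
After op 4 (write(11)): arr=[5 12 14 11] head=0 tail=0 count=4
After op 5 (write(16)): arr=[16 12 14 11] head=1 tail=1 count=4
After op 6 (read()): arr=[16 12 14 11] head=2 tail=1 count=3
After op 7 (read()): arr=[16 12 14 11] head=3 tail=1 count=2
After op 8 (read()): arr=[16 12 14 11] head=0 tail=1 count=1
After op 9 (write(17)): arr=[16 17 14 11] head=0 tail=2 count=2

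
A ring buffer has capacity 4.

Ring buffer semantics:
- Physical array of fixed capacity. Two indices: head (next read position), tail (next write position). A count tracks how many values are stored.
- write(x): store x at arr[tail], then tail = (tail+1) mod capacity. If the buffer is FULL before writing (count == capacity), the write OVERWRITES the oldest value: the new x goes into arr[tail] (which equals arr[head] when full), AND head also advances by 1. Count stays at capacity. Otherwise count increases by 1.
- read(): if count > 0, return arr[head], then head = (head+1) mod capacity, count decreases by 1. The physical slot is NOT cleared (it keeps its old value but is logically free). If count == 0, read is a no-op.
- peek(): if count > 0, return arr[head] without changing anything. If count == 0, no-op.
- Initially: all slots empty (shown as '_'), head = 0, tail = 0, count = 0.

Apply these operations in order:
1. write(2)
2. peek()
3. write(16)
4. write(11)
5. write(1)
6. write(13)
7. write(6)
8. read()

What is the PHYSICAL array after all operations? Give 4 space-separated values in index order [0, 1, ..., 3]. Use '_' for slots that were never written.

Answer: 13 6 11 1

Derivation:
After op 1 (write(2)): arr=[2 _ _ _] head=0 tail=1 count=1
After op 2 (peek()): arr=[2 _ _ _] head=0 tail=1 count=1
After op 3 (write(16)): arr=[2 16 _ _] head=0 tail=2 count=2
After op 4 (write(11)): arr=[2 16 11 _] head=0 tail=3 count=3
After op 5 (write(1)): arr=[2 16 11 1] head=0 tail=0 count=4
After op 6 (write(13)): arr=[13 16 11 1] head=1 tail=1 count=4
After op 7 (write(6)): arr=[13 6 11 1] head=2 tail=2 count=4
After op 8 (read()): arr=[13 6 11 1] head=3 tail=2 count=3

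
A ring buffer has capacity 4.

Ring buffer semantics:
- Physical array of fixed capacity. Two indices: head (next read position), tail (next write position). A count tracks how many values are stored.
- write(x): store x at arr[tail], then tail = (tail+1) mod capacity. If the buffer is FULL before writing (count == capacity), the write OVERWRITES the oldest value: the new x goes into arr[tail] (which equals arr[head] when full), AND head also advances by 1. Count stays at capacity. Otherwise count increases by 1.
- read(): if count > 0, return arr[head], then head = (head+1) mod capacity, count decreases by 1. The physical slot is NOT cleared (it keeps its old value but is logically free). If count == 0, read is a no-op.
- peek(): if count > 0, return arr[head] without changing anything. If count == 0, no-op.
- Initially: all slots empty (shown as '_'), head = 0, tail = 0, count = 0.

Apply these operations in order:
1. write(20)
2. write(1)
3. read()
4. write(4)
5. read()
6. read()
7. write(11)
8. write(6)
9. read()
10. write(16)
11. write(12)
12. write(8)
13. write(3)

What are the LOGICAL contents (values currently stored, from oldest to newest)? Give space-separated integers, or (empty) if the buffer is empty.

Answer: 16 12 8 3

Derivation:
After op 1 (write(20)): arr=[20 _ _ _] head=0 tail=1 count=1
After op 2 (write(1)): arr=[20 1 _ _] head=0 tail=2 count=2
After op 3 (read()): arr=[20 1 _ _] head=1 tail=2 count=1
After op 4 (write(4)): arr=[20 1 4 _] head=1 tail=3 count=2
After op 5 (read()): arr=[20 1 4 _] head=2 tail=3 count=1
After op 6 (read()): arr=[20 1 4 _] head=3 tail=3 count=0
After op 7 (write(11)): arr=[20 1 4 11] head=3 tail=0 count=1
After op 8 (write(6)): arr=[6 1 4 11] head=3 tail=1 count=2
After op 9 (read()): arr=[6 1 4 11] head=0 tail=1 count=1
After op 10 (write(16)): arr=[6 16 4 11] head=0 tail=2 count=2
After op 11 (write(12)): arr=[6 16 12 11] head=0 tail=3 count=3
After op 12 (write(8)): arr=[6 16 12 8] head=0 tail=0 count=4
After op 13 (write(3)): arr=[3 16 12 8] head=1 tail=1 count=4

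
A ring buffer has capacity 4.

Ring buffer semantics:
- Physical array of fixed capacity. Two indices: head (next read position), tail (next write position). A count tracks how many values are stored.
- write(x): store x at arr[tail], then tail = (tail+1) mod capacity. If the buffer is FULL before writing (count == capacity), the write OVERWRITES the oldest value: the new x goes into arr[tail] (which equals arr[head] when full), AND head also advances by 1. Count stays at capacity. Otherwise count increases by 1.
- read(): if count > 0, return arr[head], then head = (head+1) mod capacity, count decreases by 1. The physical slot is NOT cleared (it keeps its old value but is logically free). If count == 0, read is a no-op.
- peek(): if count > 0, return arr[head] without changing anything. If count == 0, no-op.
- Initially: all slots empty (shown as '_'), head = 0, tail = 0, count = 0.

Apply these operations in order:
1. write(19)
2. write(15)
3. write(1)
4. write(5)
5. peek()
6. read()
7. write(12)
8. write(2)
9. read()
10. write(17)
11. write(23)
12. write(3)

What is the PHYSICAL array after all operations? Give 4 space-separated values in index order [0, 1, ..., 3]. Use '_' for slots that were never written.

Answer: 3 2 17 23

Derivation:
After op 1 (write(19)): arr=[19 _ _ _] head=0 tail=1 count=1
After op 2 (write(15)): arr=[19 15 _ _] head=0 tail=2 count=2
After op 3 (write(1)): arr=[19 15 1 _] head=0 tail=3 count=3
After op 4 (write(5)): arr=[19 15 1 5] head=0 tail=0 count=4
After op 5 (peek()): arr=[19 15 1 5] head=0 tail=0 count=4
After op 6 (read()): arr=[19 15 1 5] head=1 tail=0 count=3
After op 7 (write(12)): arr=[12 15 1 5] head=1 tail=1 count=4
After op 8 (write(2)): arr=[12 2 1 5] head=2 tail=2 count=4
After op 9 (read()): arr=[12 2 1 5] head=3 tail=2 count=3
After op 10 (write(17)): arr=[12 2 17 5] head=3 tail=3 count=4
After op 11 (write(23)): arr=[12 2 17 23] head=0 tail=0 count=4
After op 12 (write(3)): arr=[3 2 17 23] head=1 tail=1 count=4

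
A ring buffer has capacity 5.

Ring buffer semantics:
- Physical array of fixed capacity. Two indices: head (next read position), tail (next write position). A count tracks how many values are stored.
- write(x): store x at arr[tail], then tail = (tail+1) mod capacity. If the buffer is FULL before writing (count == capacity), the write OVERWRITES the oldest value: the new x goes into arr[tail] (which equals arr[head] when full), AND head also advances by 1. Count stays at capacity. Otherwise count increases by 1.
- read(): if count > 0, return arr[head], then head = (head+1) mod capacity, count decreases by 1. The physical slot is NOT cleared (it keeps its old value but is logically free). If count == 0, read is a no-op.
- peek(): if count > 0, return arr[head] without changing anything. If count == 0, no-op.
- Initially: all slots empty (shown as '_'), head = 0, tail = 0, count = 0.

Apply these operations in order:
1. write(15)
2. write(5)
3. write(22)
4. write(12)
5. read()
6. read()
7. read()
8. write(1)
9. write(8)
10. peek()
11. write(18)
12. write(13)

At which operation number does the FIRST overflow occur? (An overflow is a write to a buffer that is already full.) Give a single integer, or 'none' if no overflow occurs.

After op 1 (write(15)): arr=[15 _ _ _ _] head=0 tail=1 count=1
After op 2 (write(5)): arr=[15 5 _ _ _] head=0 tail=2 count=2
After op 3 (write(22)): arr=[15 5 22 _ _] head=0 tail=3 count=3
After op 4 (write(12)): arr=[15 5 22 12 _] head=0 tail=4 count=4
After op 5 (read()): arr=[15 5 22 12 _] head=1 tail=4 count=3
After op 6 (read()): arr=[15 5 22 12 _] head=2 tail=4 count=2
After op 7 (read()): arr=[15 5 22 12 _] head=3 tail=4 count=1
After op 8 (write(1)): arr=[15 5 22 12 1] head=3 tail=0 count=2
After op 9 (write(8)): arr=[8 5 22 12 1] head=3 tail=1 count=3
After op 10 (peek()): arr=[8 5 22 12 1] head=3 tail=1 count=3
After op 11 (write(18)): arr=[8 18 22 12 1] head=3 tail=2 count=4
After op 12 (write(13)): arr=[8 18 13 12 1] head=3 tail=3 count=5

Answer: none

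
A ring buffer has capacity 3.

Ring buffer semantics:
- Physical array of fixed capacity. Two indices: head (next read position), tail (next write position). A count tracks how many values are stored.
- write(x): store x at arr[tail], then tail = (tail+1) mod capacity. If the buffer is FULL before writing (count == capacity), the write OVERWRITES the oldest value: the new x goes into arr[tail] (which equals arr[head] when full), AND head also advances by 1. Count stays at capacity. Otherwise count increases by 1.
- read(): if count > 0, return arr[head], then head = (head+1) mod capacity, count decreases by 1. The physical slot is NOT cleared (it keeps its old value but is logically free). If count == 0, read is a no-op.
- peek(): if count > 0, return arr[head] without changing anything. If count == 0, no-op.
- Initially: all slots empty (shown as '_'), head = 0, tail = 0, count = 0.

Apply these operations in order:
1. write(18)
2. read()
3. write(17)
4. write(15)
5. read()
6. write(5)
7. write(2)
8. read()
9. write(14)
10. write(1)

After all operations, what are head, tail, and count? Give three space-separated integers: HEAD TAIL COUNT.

After op 1 (write(18)): arr=[18 _ _] head=0 tail=1 count=1
After op 2 (read()): arr=[18 _ _] head=1 tail=1 count=0
After op 3 (write(17)): arr=[18 17 _] head=1 tail=2 count=1
After op 4 (write(15)): arr=[18 17 15] head=1 tail=0 count=2
After op 5 (read()): arr=[18 17 15] head=2 tail=0 count=1
After op 6 (write(5)): arr=[5 17 15] head=2 tail=1 count=2
After op 7 (write(2)): arr=[5 2 15] head=2 tail=2 count=3
After op 8 (read()): arr=[5 2 15] head=0 tail=2 count=2
After op 9 (write(14)): arr=[5 2 14] head=0 tail=0 count=3
After op 10 (write(1)): arr=[1 2 14] head=1 tail=1 count=3

Answer: 1 1 3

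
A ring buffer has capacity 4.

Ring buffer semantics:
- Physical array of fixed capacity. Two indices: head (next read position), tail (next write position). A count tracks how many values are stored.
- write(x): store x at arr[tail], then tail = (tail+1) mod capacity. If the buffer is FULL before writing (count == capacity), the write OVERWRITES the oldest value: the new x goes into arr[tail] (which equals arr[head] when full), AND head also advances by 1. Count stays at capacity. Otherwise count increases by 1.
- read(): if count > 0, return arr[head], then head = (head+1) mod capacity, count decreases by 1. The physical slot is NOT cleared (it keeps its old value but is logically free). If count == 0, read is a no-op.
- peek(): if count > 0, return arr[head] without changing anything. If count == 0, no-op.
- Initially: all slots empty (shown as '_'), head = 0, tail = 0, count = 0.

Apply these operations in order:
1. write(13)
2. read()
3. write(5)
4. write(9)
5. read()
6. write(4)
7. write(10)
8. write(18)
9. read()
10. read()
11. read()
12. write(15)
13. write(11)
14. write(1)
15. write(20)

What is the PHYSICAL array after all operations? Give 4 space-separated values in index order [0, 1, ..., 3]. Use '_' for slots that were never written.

After op 1 (write(13)): arr=[13 _ _ _] head=0 tail=1 count=1
After op 2 (read()): arr=[13 _ _ _] head=1 tail=1 count=0
After op 3 (write(5)): arr=[13 5 _ _] head=1 tail=2 count=1
After op 4 (write(9)): arr=[13 5 9 _] head=1 tail=3 count=2
After op 5 (read()): arr=[13 5 9 _] head=2 tail=3 count=1
After op 6 (write(4)): arr=[13 5 9 4] head=2 tail=0 count=2
After op 7 (write(10)): arr=[10 5 9 4] head=2 tail=1 count=3
After op 8 (write(18)): arr=[10 18 9 4] head=2 tail=2 count=4
After op 9 (read()): arr=[10 18 9 4] head=3 tail=2 count=3
After op 10 (read()): arr=[10 18 9 4] head=0 tail=2 count=2
After op 11 (read()): arr=[10 18 9 4] head=1 tail=2 count=1
After op 12 (write(15)): arr=[10 18 15 4] head=1 tail=3 count=2
After op 13 (write(11)): arr=[10 18 15 11] head=1 tail=0 count=3
After op 14 (write(1)): arr=[1 18 15 11] head=1 tail=1 count=4
After op 15 (write(20)): arr=[1 20 15 11] head=2 tail=2 count=4

Answer: 1 20 15 11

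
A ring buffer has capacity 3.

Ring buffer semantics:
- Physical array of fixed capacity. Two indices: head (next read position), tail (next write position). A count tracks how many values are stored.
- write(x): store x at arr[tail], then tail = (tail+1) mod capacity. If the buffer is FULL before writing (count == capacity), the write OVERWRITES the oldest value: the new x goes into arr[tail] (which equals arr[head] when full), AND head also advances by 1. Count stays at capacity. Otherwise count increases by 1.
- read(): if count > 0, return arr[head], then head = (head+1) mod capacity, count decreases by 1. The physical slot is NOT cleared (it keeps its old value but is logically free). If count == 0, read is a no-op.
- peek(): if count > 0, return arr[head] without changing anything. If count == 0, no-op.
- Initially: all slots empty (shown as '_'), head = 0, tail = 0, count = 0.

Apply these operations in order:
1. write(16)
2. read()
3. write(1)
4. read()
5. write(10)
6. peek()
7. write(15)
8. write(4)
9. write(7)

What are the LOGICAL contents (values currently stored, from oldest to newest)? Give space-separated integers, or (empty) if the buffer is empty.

Answer: 15 4 7

Derivation:
After op 1 (write(16)): arr=[16 _ _] head=0 tail=1 count=1
After op 2 (read()): arr=[16 _ _] head=1 tail=1 count=0
After op 3 (write(1)): arr=[16 1 _] head=1 tail=2 count=1
After op 4 (read()): arr=[16 1 _] head=2 tail=2 count=0
After op 5 (write(10)): arr=[16 1 10] head=2 tail=0 count=1
After op 6 (peek()): arr=[16 1 10] head=2 tail=0 count=1
After op 7 (write(15)): arr=[15 1 10] head=2 tail=1 count=2
After op 8 (write(4)): arr=[15 4 10] head=2 tail=2 count=3
After op 9 (write(7)): arr=[15 4 7] head=0 tail=0 count=3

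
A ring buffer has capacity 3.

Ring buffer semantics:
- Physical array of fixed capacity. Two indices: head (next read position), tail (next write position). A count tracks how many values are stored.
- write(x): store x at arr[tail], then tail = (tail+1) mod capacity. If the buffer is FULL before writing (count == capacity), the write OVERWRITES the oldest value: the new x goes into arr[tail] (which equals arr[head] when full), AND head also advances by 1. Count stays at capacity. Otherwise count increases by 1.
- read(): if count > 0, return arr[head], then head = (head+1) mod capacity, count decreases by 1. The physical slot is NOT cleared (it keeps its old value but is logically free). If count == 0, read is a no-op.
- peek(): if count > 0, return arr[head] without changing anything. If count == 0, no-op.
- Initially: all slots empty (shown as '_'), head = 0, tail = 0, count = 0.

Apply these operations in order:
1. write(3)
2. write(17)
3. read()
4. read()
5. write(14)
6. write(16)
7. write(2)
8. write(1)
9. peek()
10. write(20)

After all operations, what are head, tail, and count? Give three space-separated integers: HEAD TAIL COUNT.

After op 1 (write(3)): arr=[3 _ _] head=0 tail=1 count=1
After op 2 (write(17)): arr=[3 17 _] head=0 tail=2 count=2
After op 3 (read()): arr=[3 17 _] head=1 tail=2 count=1
After op 4 (read()): arr=[3 17 _] head=2 tail=2 count=0
After op 5 (write(14)): arr=[3 17 14] head=2 tail=0 count=1
After op 6 (write(16)): arr=[16 17 14] head=2 tail=1 count=2
After op 7 (write(2)): arr=[16 2 14] head=2 tail=2 count=3
After op 8 (write(1)): arr=[16 2 1] head=0 tail=0 count=3
After op 9 (peek()): arr=[16 2 1] head=0 tail=0 count=3
After op 10 (write(20)): arr=[20 2 1] head=1 tail=1 count=3

Answer: 1 1 3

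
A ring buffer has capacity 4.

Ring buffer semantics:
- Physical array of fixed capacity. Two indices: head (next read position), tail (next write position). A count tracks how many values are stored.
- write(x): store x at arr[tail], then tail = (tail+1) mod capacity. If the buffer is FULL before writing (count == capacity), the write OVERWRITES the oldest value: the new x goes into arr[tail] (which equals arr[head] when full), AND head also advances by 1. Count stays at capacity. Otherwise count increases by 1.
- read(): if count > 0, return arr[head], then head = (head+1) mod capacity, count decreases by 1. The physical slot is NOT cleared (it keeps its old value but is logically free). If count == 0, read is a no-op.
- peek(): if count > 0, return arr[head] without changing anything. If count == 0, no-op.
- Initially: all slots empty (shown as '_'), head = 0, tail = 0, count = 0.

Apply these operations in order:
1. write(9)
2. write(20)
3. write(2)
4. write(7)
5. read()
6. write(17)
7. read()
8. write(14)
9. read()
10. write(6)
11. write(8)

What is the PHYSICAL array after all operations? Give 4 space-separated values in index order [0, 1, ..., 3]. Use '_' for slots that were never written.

Answer: 17 14 6 8

Derivation:
After op 1 (write(9)): arr=[9 _ _ _] head=0 tail=1 count=1
After op 2 (write(20)): arr=[9 20 _ _] head=0 tail=2 count=2
After op 3 (write(2)): arr=[9 20 2 _] head=0 tail=3 count=3
After op 4 (write(7)): arr=[9 20 2 7] head=0 tail=0 count=4
After op 5 (read()): arr=[9 20 2 7] head=1 tail=0 count=3
After op 6 (write(17)): arr=[17 20 2 7] head=1 tail=1 count=4
After op 7 (read()): arr=[17 20 2 7] head=2 tail=1 count=3
After op 8 (write(14)): arr=[17 14 2 7] head=2 tail=2 count=4
After op 9 (read()): arr=[17 14 2 7] head=3 tail=2 count=3
After op 10 (write(6)): arr=[17 14 6 7] head=3 tail=3 count=4
After op 11 (write(8)): arr=[17 14 6 8] head=0 tail=0 count=4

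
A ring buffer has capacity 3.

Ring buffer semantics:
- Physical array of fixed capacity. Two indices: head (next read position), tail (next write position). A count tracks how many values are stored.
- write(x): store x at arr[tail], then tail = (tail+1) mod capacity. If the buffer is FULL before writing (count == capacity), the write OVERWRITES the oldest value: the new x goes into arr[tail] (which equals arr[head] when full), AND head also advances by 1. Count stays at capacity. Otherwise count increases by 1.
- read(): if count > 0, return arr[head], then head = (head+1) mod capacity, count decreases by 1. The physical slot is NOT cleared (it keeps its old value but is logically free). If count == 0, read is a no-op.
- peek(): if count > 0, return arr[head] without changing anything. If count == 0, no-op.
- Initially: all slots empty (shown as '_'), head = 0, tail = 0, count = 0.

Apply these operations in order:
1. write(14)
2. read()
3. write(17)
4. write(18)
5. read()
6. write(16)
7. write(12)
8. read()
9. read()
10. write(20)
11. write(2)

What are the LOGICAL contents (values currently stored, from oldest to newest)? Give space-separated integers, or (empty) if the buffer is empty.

Answer: 12 20 2

Derivation:
After op 1 (write(14)): arr=[14 _ _] head=0 tail=1 count=1
After op 2 (read()): arr=[14 _ _] head=1 tail=1 count=0
After op 3 (write(17)): arr=[14 17 _] head=1 tail=2 count=1
After op 4 (write(18)): arr=[14 17 18] head=1 tail=0 count=2
After op 5 (read()): arr=[14 17 18] head=2 tail=0 count=1
After op 6 (write(16)): arr=[16 17 18] head=2 tail=1 count=2
After op 7 (write(12)): arr=[16 12 18] head=2 tail=2 count=3
After op 8 (read()): arr=[16 12 18] head=0 tail=2 count=2
After op 9 (read()): arr=[16 12 18] head=1 tail=2 count=1
After op 10 (write(20)): arr=[16 12 20] head=1 tail=0 count=2
After op 11 (write(2)): arr=[2 12 20] head=1 tail=1 count=3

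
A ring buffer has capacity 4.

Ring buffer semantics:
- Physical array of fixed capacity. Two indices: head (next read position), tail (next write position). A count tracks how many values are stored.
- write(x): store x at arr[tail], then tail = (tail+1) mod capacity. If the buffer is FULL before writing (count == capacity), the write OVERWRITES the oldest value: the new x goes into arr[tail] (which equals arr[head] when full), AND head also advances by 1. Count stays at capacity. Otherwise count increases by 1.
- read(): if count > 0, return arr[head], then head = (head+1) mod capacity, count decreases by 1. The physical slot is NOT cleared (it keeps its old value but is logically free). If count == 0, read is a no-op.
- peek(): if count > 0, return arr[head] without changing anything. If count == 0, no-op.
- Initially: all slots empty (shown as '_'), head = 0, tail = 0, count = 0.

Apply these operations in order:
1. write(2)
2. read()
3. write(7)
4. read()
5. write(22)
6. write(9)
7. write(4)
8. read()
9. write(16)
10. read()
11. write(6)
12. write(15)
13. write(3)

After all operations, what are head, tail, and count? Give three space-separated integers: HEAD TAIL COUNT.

After op 1 (write(2)): arr=[2 _ _ _] head=0 tail=1 count=1
After op 2 (read()): arr=[2 _ _ _] head=1 tail=1 count=0
After op 3 (write(7)): arr=[2 7 _ _] head=1 tail=2 count=1
After op 4 (read()): arr=[2 7 _ _] head=2 tail=2 count=0
After op 5 (write(22)): arr=[2 7 22 _] head=2 tail=3 count=1
After op 6 (write(9)): arr=[2 7 22 9] head=2 tail=0 count=2
After op 7 (write(4)): arr=[4 7 22 9] head=2 tail=1 count=3
After op 8 (read()): arr=[4 7 22 9] head=3 tail=1 count=2
After op 9 (write(16)): arr=[4 16 22 9] head=3 tail=2 count=3
After op 10 (read()): arr=[4 16 22 9] head=0 tail=2 count=2
After op 11 (write(6)): arr=[4 16 6 9] head=0 tail=3 count=3
After op 12 (write(15)): arr=[4 16 6 15] head=0 tail=0 count=4
After op 13 (write(3)): arr=[3 16 6 15] head=1 tail=1 count=4

Answer: 1 1 4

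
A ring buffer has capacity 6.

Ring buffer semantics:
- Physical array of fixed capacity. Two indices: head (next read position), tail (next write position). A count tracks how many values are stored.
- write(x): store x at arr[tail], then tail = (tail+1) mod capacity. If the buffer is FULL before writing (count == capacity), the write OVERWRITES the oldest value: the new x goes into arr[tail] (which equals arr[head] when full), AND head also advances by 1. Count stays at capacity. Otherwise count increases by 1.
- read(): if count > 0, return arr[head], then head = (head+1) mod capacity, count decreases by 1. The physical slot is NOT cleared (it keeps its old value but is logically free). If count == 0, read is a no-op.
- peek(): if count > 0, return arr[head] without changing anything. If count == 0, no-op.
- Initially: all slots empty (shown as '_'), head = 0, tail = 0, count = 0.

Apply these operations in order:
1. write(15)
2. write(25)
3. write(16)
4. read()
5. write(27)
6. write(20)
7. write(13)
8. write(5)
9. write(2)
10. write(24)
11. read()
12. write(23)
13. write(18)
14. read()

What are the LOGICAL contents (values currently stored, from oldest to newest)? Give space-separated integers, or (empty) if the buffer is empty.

Answer: 5 2 24 23 18

Derivation:
After op 1 (write(15)): arr=[15 _ _ _ _ _] head=0 tail=1 count=1
After op 2 (write(25)): arr=[15 25 _ _ _ _] head=0 tail=2 count=2
After op 3 (write(16)): arr=[15 25 16 _ _ _] head=0 tail=3 count=3
After op 4 (read()): arr=[15 25 16 _ _ _] head=1 tail=3 count=2
After op 5 (write(27)): arr=[15 25 16 27 _ _] head=1 tail=4 count=3
After op 6 (write(20)): arr=[15 25 16 27 20 _] head=1 tail=5 count=4
After op 7 (write(13)): arr=[15 25 16 27 20 13] head=1 tail=0 count=5
After op 8 (write(5)): arr=[5 25 16 27 20 13] head=1 tail=1 count=6
After op 9 (write(2)): arr=[5 2 16 27 20 13] head=2 tail=2 count=6
After op 10 (write(24)): arr=[5 2 24 27 20 13] head=3 tail=3 count=6
After op 11 (read()): arr=[5 2 24 27 20 13] head=4 tail=3 count=5
After op 12 (write(23)): arr=[5 2 24 23 20 13] head=4 tail=4 count=6
After op 13 (write(18)): arr=[5 2 24 23 18 13] head=5 tail=5 count=6
After op 14 (read()): arr=[5 2 24 23 18 13] head=0 tail=5 count=5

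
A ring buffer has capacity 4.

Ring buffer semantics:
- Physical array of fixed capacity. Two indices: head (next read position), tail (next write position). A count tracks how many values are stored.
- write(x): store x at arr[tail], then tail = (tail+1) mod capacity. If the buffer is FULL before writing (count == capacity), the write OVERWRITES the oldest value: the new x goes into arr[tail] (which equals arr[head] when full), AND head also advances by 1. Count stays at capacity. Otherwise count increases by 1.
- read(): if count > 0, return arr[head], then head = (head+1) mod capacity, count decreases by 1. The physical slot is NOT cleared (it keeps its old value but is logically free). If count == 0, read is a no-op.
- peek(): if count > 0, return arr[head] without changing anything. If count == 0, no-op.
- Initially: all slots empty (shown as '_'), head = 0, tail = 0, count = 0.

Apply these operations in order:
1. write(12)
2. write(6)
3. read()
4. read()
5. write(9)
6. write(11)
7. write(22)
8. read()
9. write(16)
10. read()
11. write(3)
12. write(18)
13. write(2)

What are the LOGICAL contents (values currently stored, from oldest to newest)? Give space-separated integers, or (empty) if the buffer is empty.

Answer: 16 3 18 2

Derivation:
After op 1 (write(12)): arr=[12 _ _ _] head=0 tail=1 count=1
After op 2 (write(6)): arr=[12 6 _ _] head=0 tail=2 count=2
After op 3 (read()): arr=[12 6 _ _] head=1 tail=2 count=1
After op 4 (read()): arr=[12 6 _ _] head=2 tail=2 count=0
After op 5 (write(9)): arr=[12 6 9 _] head=2 tail=3 count=1
After op 6 (write(11)): arr=[12 6 9 11] head=2 tail=0 count=2
After op 7 (write(22)): arr=[22 6 9 11] head=2 tail=1 count=3
After op 8 (read()): arr=[22 6 9 11] head=3 tail=1 count=2
After op 9 (write(16)): arr=[22 16 9 11] head=3 tail=2 count=3
After op 10 (read()): arr=[22 16 9 11] head=0 tail=2 count=2
After op 11 (write(3)): arr=[22 16 3 11] head=0 tail=3 count=3
After op 12 (write(18)): arr=[22 16 3 18] head=0 tail=0 count=4
After op 13 (write(2)): arr=[2 16 3 18] head=1 tail=1 count=4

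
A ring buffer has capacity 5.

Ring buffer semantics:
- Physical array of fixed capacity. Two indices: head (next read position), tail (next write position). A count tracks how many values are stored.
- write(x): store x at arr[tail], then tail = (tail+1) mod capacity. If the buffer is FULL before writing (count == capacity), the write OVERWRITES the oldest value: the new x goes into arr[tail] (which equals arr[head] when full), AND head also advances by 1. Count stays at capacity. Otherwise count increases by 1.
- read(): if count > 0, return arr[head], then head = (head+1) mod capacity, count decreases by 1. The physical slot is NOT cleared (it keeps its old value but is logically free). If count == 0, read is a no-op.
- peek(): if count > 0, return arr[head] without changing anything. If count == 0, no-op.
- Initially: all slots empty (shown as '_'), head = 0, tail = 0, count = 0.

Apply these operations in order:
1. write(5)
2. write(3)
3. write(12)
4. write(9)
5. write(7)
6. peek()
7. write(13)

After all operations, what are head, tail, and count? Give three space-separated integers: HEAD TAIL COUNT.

Answer: 1 1 5

Derivation:
After op 1 (write(5)): arr=[5 _ _ _ _] head=0 tail=1 count=1
After op 2 (write(3)): arr=[5 3 _ _ _] head=0 tail=2 count=2
After op 3 (write(12)): arr=[5 3 12 _ _] head=0 tail=3 count=3
After op 4 (write(9)): arr=[5 3 12 9 _] head=0 tail=4 count=4
After op 5 (write(7)): arr=[5 3 12 9 7] head=0 tail=0 count=5
After op 6 (peek()): arr=[5 3 12 9 7] head=0 tail=0 count=5
After op 7 (write(13)): arr=[13 3 12 9 7] head=1 tail=1 count=5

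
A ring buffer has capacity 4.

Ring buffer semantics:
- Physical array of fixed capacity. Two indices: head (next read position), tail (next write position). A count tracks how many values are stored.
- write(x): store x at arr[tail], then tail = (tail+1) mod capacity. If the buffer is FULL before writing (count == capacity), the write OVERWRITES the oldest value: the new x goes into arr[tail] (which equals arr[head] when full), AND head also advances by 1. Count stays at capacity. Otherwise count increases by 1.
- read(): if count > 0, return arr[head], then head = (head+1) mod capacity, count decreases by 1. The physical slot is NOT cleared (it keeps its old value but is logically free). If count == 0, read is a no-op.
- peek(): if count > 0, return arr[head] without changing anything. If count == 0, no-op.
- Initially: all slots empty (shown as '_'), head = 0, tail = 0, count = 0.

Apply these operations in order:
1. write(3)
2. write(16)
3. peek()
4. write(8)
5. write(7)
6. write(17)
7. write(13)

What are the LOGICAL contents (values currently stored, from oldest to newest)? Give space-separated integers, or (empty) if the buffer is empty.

Answer: 8 7 17 13

Derivation:
After op 1 (write(3)): arr=[3 _ _ _] head=0 tail=1 count=1
After op 2 (write(16)): arr=[3 16 _ _] head=0 tail=2 count=2
After op 3 (peek()): arr=[3 16 _ _] head=0 tail=2 count=2
After op 4 (write(8)): arr=[3 16 8 _] head=0 tail=3 count=3
After op 5 (write(7)): arr=[3 16 8 7] head=0 tail=0 count=4
After op 6 (write(17)): arr=[17 16 8 7] head=1 tail=1 count=4
After op 7 (write(13)): arr=[17 13 8 7] head=2 tail=2 count=4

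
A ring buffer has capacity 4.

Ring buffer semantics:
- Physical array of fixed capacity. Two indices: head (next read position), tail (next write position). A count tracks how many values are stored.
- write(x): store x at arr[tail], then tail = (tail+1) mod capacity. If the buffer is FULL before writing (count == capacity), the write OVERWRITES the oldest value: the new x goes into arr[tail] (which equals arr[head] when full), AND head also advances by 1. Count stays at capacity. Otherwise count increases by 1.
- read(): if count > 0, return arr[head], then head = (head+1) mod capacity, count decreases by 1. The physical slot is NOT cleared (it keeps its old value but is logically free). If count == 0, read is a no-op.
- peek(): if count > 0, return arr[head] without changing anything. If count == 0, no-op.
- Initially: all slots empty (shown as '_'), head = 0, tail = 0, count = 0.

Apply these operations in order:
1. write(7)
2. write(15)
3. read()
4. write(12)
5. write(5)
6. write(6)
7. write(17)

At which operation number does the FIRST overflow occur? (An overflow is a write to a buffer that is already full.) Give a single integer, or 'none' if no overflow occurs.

Answer: 7

Derivation:
After op 1 (write(7)): arr=[7 _ _ _] head=0 tail=1 count=1
After op 2 (write(15)): arr=[7 15 _ _] head=0 tail=2 count=2
After op 3 (read()): arr=[7 15 _ _] head=1 tail=2 count=1
After op 4 (write(12)): arr=[7 15 12 _] head=1 tail=3 count=2
After op 5 (write(5)): arr=[7 15 12 5] head=1 tail=0 count=3
After op 6 (write(6)): arr=[6 15 12 5] head=1 tail=1 count=4
After op 7 (write(17)): arr=[6 17 12 5] head=2 tail=2 count=4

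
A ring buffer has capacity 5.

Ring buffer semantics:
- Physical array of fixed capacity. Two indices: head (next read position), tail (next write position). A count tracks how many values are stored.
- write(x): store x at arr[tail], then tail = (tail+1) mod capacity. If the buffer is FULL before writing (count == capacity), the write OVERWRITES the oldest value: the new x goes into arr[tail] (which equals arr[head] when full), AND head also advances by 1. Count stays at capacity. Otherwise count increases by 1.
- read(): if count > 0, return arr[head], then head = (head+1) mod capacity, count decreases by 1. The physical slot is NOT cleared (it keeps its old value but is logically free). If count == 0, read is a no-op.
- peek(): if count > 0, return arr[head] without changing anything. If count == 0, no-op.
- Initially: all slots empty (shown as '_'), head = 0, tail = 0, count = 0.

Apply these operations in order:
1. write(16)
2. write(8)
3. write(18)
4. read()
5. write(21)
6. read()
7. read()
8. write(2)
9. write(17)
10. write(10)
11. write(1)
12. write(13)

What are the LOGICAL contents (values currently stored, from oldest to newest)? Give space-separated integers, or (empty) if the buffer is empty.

After op 1 (write(16)): arr=[16 _ _ _ _] head=0 tail=1 count=1
After op 2 (write(8)): arr=[16 8 _ _ _] head=0 tail=2 count=2
After op 3 (write(18)): arr=[16 8 18 _ _] head=0 tail=3 count=3
After op 4 (read()): arr=[16 8 18 _ _] head=1 tail=3 count=2
After op 5 (write(21)): arr=[16 8 18 21 _] head=1 tail=4 count=3
After op 6 (read()): arr=[16 8 18 21 _] head=2 tail=4 count=2
After op 7 (read()): arr=[16 8 18 21 _] head=3 tail=4 count=1
After op 8 (write(2)): arr=[16 8 18 21 2] head=3 tail=0 count=2
After op 9 (write(17)): arr=[17 8 18 21 2] head=3 tail=1 count=3
After op 10 (write(10)): arr=[17 10 18 21 2] head=3 tail=2 count=4
After op 11 (write(1)): arr=[17 10 1 21 2] head=3 tail=3 count=5
After op 12 (write(13)): arr=[17 10 1 13 2] head=4 tail=4 count=5

Answer: 2 17 10 1 13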